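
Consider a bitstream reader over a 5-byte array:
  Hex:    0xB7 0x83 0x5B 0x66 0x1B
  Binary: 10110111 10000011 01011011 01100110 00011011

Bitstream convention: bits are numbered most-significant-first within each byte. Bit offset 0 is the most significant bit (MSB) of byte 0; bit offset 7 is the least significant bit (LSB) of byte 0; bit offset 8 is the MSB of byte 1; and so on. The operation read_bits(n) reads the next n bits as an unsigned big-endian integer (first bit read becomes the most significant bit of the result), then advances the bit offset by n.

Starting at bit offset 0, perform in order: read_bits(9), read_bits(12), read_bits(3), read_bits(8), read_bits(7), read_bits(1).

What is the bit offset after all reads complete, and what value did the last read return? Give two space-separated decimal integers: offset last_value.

Read 1: bits[0:9] width=9 -> value=367 (bin 101101111); offset now 9 = byte 1 bit 1; 31 bits remain
Read 2: bits[9:21] width=12 -> value=107 (bin 000001101011); offset now 21 = byte 2 bit 5; 19 bits remain
Read 3: bits[21:24] width=3 -> value=3 (bin 011); offset now 24 = byte 3 bit 0; 16 bits remain
Read 4: bits[24:32] width=8 -> value=102 (bin 01100110); offset now 32 = byte 4 bit 0; 8 bits remain
Read 5: bits[32:39] width=7 -> value=13 (bin 0001101); offset now 39 = byte 4 bit 7; 1 bits remain
Read 6: bits[39:40] width=1 -> value=1 (bin 1); offset now 40 = byte 5 bit 0; 0 bits remain

Answer: 40 1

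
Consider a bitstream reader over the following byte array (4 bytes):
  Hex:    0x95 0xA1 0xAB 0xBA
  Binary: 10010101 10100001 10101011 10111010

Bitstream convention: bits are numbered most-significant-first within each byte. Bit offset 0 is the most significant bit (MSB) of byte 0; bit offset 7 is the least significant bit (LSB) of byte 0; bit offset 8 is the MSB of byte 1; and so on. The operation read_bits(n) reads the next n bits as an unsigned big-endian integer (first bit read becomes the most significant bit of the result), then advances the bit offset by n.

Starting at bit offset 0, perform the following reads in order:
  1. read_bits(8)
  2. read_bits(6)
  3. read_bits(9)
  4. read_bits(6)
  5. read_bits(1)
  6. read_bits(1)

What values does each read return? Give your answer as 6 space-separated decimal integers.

Read 1: bits[0:8] width=8 -> value=149 (bin 10010101); offset now 8 = byte 1 bit 0; 24 bits remain
Read 2: bits[8:14] width=6 -> value=40 (bin 101000); offset now 14 = byte 1 bit 6; 18 bits remain
Read 3: bits[14:23] width=9 -> value=213 (bin 011010101); offset now 23 = byte 2 bit 7; 9 bits remain
Read 4: bits[23:29] width=6 -> value=55 (bin 110111); offset now 29 = byte 3 bit 5; 3 bits remain
Read 5: bits[29:30] width=1 -> value=0 (bin 0); offset now 30 = byte 3 bit 6; 2 bits remain
Read 6: bits[30:31] width=1 -> value=1 (bin 1); offset now 31 = byte 3 bit 7; 1 bits remain

Answer: 149 40 213 55 0 1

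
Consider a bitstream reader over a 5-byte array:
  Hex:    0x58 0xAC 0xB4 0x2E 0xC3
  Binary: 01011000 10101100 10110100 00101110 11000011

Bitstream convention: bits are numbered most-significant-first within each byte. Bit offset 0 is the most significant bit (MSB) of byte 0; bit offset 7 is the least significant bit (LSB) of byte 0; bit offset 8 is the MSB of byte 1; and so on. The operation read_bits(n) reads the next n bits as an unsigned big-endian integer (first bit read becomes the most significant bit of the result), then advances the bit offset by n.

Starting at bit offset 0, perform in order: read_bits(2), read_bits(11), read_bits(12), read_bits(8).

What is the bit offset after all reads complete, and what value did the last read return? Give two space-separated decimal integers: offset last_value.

Read 1: bits[0:2] width=2 -> value=1 (bin 01); offset now 2 = byte 0 bit 2; 38 bits remain
Read 2: bits[2:13] width=11 -> value=789 (bin 01100010101); offset now 13 = byte 1 bit 5; 27 bits remain
Read 3: bits[13:25] width=12 -> value=2408 (bin 100101101000); offset now 25 = byte 3 bit 1; 15 bits remain
Read 4: bits[25:33] width=8 -> value=93 (bin 01011101); offset now 33 = byte 4 bit 1; 7 bits remain

Answer: 33 93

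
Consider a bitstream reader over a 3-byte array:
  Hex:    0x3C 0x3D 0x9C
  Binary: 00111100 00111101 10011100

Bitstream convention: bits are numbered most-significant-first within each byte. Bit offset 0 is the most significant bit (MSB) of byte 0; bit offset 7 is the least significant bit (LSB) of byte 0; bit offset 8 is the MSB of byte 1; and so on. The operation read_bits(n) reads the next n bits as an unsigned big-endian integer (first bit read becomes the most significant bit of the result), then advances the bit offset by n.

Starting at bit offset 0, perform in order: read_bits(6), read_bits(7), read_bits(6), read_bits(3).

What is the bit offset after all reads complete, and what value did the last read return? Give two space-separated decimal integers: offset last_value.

Answer: 22 7

Derivation:
Read 1: bits[0:6] width=6 -> value=15 (bin 001111); offset now 6 = byte 0 bit 6; 18 bits remain
Read 2: bits[6:13] width=7 -> value=7 (bin 0000111); offset now 13 = byte 1 bit 5; 11 bits remain
Read 3: bits[13:19] width=6 -> value=44 (bin 101100); offset now 19 = byte 2 bit 3; 5 bits remain
Read 4: bits[19:22] width=3 -> value=7 (bin 111); offset now 22 = byte 2 bit 6; 2 bits remain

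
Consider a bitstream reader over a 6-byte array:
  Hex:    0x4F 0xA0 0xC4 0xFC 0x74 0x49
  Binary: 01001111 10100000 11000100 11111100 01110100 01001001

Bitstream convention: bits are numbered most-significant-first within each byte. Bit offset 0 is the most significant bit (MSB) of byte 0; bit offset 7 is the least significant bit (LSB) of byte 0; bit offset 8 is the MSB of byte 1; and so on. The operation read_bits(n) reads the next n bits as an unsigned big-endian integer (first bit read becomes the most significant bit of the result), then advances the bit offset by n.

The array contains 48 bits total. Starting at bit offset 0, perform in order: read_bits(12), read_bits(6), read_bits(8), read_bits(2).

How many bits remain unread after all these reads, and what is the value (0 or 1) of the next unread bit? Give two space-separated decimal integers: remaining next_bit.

Answer: 20 1

Derivation:
Read 1: bits[0:12] width=12 -> value=1274 (bin 010011111010); offset now 12 = byte 1 bit 4; 36 bits remain
Read 2: bits[12:18] width=6 -> value=3 (bin 000011); offset now 18 = byte 2 bit 2; 30 bits remain
Read 3: bits[18:26] width=8 -> value=19 (bin 00010011); offset now 26 = byte 3 bit 2; 22 bits remain
Read 4: bits[26:28] width=2 -> value=3 (bin 11); offset now 28 = byte 3 bit 4; 20 bits remain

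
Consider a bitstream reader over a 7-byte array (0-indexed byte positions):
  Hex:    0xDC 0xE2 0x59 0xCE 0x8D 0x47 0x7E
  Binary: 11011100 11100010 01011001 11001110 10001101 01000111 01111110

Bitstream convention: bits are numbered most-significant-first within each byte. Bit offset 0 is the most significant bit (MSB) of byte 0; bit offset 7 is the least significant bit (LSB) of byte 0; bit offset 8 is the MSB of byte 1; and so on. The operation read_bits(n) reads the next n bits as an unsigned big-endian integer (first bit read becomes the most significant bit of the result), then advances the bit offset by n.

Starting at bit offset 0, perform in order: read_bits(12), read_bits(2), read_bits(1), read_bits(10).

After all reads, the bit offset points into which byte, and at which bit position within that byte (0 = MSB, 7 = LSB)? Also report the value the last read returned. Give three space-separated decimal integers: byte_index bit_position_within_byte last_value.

Answer: 3 1 179

Derivation:
Read 1: bits[0:12] width=12 -> value=3534 (bin 110111001110); offset now 12 = byte 1 bit 4; 44 bits remain
Read 2: bits[12:14] width=2 -> value=0 (bin 00); offset now 14 = byte 1 bit 6; 42 bits remain
Read 3: bits[14:15] width=1 -> value=1 (bin 1); offset now 15 = byte 1 bit 7; 41 bits remain
Read 4: bits[15:25] width=10 -> value=179 (bin 0010110011); offset now 25 = byte 3 bit 1; 31 bits remain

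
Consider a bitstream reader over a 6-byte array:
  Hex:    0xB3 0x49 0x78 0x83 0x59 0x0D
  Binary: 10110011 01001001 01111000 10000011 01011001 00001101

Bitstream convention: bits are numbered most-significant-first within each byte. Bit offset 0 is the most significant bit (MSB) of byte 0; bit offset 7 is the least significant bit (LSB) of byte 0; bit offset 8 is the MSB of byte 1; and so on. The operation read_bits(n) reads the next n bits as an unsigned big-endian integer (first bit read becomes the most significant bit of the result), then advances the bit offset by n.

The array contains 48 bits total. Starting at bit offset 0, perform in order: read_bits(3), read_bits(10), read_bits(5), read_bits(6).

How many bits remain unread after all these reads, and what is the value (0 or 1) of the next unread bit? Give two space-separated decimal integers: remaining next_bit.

Answer: 24 1

Derivation:
Read 1: bits[0:3] width=3 -> value=5 (bin 101); offset now 3 = byte 0 bit 3; 45 bits remain
Read 2: bits[3:13] width=10 -> value=617 (bin 1001101001); offset now 13 = byte 1 bit 5; 35 bits remain
Read 3: bits[13:18] width=5 -> value=5 (bin 00101); offset now 18 = byte 2 bit 2; 30 bits remain
Read 4: bits[18:24] width=6 -> value=56 (bin 111000); offset now 24 = byte 3 bit 0; 24 bits remain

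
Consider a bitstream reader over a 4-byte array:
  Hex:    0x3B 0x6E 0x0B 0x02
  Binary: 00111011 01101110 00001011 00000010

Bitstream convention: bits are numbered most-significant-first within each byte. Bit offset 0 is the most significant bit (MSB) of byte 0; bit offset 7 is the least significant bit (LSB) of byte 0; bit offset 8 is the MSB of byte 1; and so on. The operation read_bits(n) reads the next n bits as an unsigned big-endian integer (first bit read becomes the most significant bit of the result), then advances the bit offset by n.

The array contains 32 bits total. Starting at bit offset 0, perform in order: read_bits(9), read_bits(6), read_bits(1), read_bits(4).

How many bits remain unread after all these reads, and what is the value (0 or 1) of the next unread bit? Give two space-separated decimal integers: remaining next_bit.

Read 1: bits[0:9] width=9 -> value=118 (bin 001110110); offset now 9 = byte 1 bit 1; 23 bits remain
Read 2: bits[9:15] width=6 -> value=55 (bin 110111); offset now 15 = byte 1 bit 7; 17 bits remain
Read 3: bits[15:16] width=1 -> value=0 (bin 0); offset now 16 = byte 2 bit 0; 16 bits remain
Read 4: bits[16:20] width=4 -> value=0 (bin 0000); offset now 20 = byte 2 bit 4; 12 bits remain

Answer: 12 1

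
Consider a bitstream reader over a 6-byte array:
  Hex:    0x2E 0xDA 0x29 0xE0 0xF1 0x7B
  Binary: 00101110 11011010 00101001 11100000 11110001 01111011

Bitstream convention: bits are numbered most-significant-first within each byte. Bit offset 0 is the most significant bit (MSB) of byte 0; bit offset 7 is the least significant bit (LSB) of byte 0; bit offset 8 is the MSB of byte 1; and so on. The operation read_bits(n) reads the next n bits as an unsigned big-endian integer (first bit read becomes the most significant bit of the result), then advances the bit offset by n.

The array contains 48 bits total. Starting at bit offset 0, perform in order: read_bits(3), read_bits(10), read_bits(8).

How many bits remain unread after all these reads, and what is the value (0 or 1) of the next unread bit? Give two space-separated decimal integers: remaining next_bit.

Answer: 27 0

Derivation:
Read 1: bits[0:3] width=3 -> value=1 (bin 001); offset now 3 = byte 0 bit 3; 45 bits remain
Read 2: bits[3:13] width=10 -> value=475 (bin 0111011011); offset now 13 = byte 1 bit 5; 35 bits remain
Read 3: bits[13:21] width=8 -> value=69 (bin 01000101); offset now 21 = byte 2 bit 5; 27 bits remain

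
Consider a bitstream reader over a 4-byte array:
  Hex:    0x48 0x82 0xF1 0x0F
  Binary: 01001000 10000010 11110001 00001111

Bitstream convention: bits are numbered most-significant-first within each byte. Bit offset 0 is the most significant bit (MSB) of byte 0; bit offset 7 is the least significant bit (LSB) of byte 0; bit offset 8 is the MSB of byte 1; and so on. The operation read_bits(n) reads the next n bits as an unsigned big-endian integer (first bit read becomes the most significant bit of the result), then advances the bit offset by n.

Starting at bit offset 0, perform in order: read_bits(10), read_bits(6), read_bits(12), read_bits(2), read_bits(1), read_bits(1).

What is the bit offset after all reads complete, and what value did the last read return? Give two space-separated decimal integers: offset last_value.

Read 1: bits[0:10] width=10 -> value=290 (bin 0100100010); offset now 10 = byte 1 bit 2; 22 bits remain
Read 2: bits[10:16] width=6 -> value=2 (bin 000010); offset now 16 = byte 2 bit 0; 16 bits remain
Read 3: bits[16:28] width=12 -> value=3856 (bin 111100010000); offset now 28 = byte 3 bit 4; 4 bits remain
Read 4: bits[28:30] width=2 -> value=3 (bin 11); offset now 30 = byte 3 bit 6; 2 bits remain
Read 5: bits[30:31] width=1 -> value=1 (bin 1); offset now 31 = byte 3 bit 7; 1 bits remain
Read 6: bits[31:32] width=1 -> value=1 (bin 1); offset now 32 = byte 4 bit 0; 0 bits remain

Answer: 32 1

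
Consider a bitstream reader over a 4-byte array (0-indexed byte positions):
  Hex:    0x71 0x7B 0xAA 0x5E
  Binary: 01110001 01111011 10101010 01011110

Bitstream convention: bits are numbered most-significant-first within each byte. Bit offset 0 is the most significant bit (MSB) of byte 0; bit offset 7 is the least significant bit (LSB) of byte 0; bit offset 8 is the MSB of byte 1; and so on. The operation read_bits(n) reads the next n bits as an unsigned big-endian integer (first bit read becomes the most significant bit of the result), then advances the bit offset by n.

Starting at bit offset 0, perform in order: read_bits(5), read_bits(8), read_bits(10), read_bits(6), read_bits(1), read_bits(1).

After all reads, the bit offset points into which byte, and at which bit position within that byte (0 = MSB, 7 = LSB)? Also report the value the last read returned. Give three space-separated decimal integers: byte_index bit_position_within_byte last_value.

Answer: 3 7 1

Derivation:
Read 1: bits[0:5] width=5 -> value=14 (bin 01110); offset now 5 = byte 0 bit 5; 27 bits remain
Read 2: bits[5:13] width=8 -> value=47 (bin 00101111); offset now 13 = byte 1 bit 5; 19 bits remain
Read 3: bits[13:23] width=10 -> value=469 (bin 0111010101); offset now 23 = byte 2 bit 7; 9 bits remain
Read 4: bits[23:29] width=6 -> value=11 (bin 001011); offset now 29 = byte 3 bit 5; 3 bits remain
Read 5: bits[29:30] width=1 -> value=1 (bin 1); offset now 30 = byte 3 bit 6; 2 bits remain
Read 6: bits[30:31] width=1 -> value=1 (bin 1); offset now 31 = byte 3 bit 7; 1 bits remain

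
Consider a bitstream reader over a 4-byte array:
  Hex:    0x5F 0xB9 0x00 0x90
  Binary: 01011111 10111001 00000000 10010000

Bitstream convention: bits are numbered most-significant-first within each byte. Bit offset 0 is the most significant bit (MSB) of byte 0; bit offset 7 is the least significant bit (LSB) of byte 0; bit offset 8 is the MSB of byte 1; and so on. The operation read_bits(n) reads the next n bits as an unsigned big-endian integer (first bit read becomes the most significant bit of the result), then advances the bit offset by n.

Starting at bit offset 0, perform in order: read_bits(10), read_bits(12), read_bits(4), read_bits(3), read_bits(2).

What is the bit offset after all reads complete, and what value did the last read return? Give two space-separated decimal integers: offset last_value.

Answer: 31 0

Derivation:
Read 1: bits[0:10] width=10 -> value=382 (bin 0101111110); offset now 10 = byte 1 bit 2; 22 bits remain
Read 2: bits[10:22] width=12 -> value=3648 (bin 111001000000); offset now 22 = byte 2 bit 6; 10 bits remain
Read 3: bits[22:26] width=4 -> value=2 (bin 0010); offset now 26 = byte 3 bit 2; 6 bits remain
Read 4: bits[26:29] width=3 -> value=2 (bin 010); offset now 29 = byte 3 bit 5; 3 bits remain
Read 5: bits[29:31] width=2 -> value=0 (bin 00); offset now 31 = byte 3 bit 7; 1 bits remain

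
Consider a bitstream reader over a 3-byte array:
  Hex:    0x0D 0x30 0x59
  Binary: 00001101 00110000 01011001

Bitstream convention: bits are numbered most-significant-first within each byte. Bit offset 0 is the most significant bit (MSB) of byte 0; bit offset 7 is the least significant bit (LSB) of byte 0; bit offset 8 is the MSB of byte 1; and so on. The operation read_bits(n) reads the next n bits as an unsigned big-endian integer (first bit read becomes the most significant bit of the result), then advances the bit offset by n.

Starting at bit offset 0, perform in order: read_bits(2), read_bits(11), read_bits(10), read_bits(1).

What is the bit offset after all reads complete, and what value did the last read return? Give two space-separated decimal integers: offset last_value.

Answer: 24 1

Derivation:
Read 1: bits[0:2] width=2 -> value=0 (bin 00); offset now 2 = byte 0 bit 2; 22 bits remain
Read 2: bits[2:13] width=11 -> value=422 (bin 00110100110); offset now 13 = byte 1 bit 5; 11 bits remain
Read 3: bits[13:23] width=10 -> value=44 (bin 0000101100); offset now 23 = byte 2 bit 7; 1 bits remain
Read 4: bits[23:24] width=1 -> value=1 (bin 1); offset now 24 = byte 3 bit 0; 0 bits remain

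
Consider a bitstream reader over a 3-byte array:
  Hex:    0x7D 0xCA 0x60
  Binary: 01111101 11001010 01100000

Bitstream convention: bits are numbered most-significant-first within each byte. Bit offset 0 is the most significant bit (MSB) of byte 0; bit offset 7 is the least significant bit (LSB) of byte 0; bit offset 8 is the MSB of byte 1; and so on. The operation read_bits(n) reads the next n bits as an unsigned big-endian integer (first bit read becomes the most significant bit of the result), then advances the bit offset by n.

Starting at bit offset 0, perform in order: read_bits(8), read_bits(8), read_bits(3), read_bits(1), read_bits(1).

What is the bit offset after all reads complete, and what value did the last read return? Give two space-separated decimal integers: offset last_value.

Read 1: bits[0:8] width=8 -> value=125 (bin 01111101); offset now 8 = byte 1 bit 0; 16 bits remain
Read 2: bits[8:16] width=8 -> value=202 (bin 11001010); offset now 16 = byte 2 bit 0; 8 bits remain
Read 3: bits[16:19] width=3 -> value=3 (bin 011); offset now 19 = byte 2 bit 3; 5 bits remain
Read 4: bits[19:20] width=1 -> value=0 (bin 0); offset now 20 = byte 2 bit 4; 4 bits remain
Read 5: bits[20:21] width=1 -> value=0 (bin 0); offset now 21 = byte 2 bit 5; 3 bits remain

Answer: 21 0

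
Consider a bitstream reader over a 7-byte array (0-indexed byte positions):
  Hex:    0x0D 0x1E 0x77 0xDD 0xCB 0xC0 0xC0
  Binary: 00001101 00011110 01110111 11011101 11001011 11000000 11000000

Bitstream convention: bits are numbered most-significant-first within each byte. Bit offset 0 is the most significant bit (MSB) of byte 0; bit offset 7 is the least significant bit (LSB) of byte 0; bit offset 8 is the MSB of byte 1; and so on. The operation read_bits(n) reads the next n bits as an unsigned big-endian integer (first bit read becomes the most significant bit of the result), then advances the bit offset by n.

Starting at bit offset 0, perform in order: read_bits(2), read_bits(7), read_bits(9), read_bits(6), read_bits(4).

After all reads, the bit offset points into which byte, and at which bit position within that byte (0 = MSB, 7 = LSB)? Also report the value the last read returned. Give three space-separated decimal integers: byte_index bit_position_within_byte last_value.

Answer: 3 4 13

Derivation:
Read 1: bits[0:2] width=2 -> value=0 (bin 00); offset now 2 = byte 0 bit 2; 54 bits remain
Read 2: bits[2:9] width=7 -> value=26 (bin 0011010); offset now 9 = byte 1 bit 1; 47 bits remain
Read 3: bits[9:18] width=9 -> value=121 (bin 001111001); offset now 18 = byte 2 bit 2; 38 bits remain
Read 4: bits[18:24] width=6 -> value=55 (bin 110111); offset now 24 = byte 3 bit 0; 32 bits remain
Read 5: bits[24:28] width=4 -> value=13 (bin 1101); offset now 28 = byte 3 bit 4; 28 bits remain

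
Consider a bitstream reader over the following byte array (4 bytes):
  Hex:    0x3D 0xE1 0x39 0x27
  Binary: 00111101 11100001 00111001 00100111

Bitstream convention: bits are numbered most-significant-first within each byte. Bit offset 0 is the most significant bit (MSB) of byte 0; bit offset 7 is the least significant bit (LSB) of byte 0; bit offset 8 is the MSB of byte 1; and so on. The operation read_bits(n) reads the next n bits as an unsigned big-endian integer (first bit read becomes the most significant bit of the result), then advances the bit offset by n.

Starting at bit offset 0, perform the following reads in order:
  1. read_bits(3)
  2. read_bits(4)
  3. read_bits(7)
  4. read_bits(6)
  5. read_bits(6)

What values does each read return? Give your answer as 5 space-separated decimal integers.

Read 1: bits[0:3] width=3 -> value=1 (bin 001); offset now 3 = byte 0 bit 3; 29 bits remain
Read 2: bits[3:7] width=4 -> value=14 (bin 1110); offset now 7 = byte 0 bit 7; 25 bits remain
Read 3: bits[7:14] width=7 -> value=120 (bin 1111000); offset now 14 = byte 1 bit 6; 18 bits remain
Read 4: bits[14:20] width=6 -> value=19 (bin 010011); offset now 20 = byte 2 bit 4; 12 bits remain
Read 5: bits[20:26] width=6 -> value=36 (bin 100100); offset now 26 = byte 3 bit 2; 6 bits remain

Answer: 1 14 120 19 36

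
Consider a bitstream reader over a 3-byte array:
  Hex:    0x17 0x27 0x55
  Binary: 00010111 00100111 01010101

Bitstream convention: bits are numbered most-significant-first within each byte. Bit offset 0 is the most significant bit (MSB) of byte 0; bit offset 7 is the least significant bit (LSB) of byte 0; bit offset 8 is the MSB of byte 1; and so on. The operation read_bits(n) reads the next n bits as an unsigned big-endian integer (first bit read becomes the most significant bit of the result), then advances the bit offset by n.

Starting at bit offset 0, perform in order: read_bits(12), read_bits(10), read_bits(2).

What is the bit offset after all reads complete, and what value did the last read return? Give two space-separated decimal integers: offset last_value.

Answer: 24 1

Derivation:
Read 1: bits[0:12] width=12 -> value=370 (bin 000101110010); offset now 12 = byte 1 bit 4; 12 bits remain
Read 2: bits[12:22] width=10 -> value=469 (bin 0111010101); offset now 22 = byte 2 bit 6; 2 bits remain
Read 3: bits[22:24] width=2 -> value=1 (bin 01); offset now 24 = byte 3 bit 0; 0 bits remain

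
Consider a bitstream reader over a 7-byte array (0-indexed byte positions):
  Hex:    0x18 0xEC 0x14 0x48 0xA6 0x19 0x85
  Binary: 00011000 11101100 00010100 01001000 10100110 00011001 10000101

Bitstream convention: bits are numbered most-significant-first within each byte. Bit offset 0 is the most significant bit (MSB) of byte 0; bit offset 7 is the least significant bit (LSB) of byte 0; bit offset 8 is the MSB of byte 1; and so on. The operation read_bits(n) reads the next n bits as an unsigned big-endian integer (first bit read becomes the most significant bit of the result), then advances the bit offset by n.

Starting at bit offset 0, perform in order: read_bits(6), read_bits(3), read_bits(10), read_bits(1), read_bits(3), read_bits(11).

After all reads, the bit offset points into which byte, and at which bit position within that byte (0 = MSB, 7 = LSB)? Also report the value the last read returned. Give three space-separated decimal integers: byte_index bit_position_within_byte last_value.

Answer: 4 2 290

Derivation:
Read 1: bits[0:6] width=6 -> value=6 (bin 000110); offset now 6 = byte 0 bit 6; 50 bits remain
Read 2: bits[6:9] width=3 -> value=1 (bin 001); offset now 9 = byte 1 bit 1; 47 bits remain
Read 3: bits[9:19] width=10 -> value=864 (bin 1101100000); offset now 19 = byte 2 bit 3; 37 bits remain
Read 4: bits[19:20] width=1 -> value=1 (bin 1); offset now 20 = byte 2 bit 4; 36 bits remain
Read 5: bits[20:23] width=3 -> value=2 (bin 010); offset now 23 = byte 2 bit 7; 33 bits remain
Read 6: bits[23:34] width=11 -> value=290 (bin 00100100010); offset now 34 = byte 4 bit 2; 22 bits remain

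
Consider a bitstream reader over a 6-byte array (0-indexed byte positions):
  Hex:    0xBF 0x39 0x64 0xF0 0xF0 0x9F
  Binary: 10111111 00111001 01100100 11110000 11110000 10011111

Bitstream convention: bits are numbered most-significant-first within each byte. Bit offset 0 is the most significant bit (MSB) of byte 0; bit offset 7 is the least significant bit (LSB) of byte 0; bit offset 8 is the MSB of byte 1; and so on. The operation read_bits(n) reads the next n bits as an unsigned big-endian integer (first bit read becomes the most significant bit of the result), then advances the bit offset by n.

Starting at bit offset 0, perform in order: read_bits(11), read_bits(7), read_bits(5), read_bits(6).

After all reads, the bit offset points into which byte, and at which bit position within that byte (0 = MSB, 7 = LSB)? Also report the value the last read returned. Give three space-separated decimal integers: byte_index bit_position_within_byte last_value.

Read 1: bits[0:11] width=11 -> value=1529 (bin 10111111001); offset now 11 = byte 1 bit 3; 37 bits remain
Read 2: bits[11:18] width=7 -> value=101 (bin 1100101); offset now 18 = byte 2 bit 2; 30 bits remain
Read 3: bits[18:23] width=5 -> value=18 (bin 10010); offset now 23 = byte 2 bit 7; 25 bits remain
Read 4: bits[23:29] width=6 -> value=30 (bin 011110); offset now 29 = byte 3 bit 5; 19 bits remain

Answer: 3 5 30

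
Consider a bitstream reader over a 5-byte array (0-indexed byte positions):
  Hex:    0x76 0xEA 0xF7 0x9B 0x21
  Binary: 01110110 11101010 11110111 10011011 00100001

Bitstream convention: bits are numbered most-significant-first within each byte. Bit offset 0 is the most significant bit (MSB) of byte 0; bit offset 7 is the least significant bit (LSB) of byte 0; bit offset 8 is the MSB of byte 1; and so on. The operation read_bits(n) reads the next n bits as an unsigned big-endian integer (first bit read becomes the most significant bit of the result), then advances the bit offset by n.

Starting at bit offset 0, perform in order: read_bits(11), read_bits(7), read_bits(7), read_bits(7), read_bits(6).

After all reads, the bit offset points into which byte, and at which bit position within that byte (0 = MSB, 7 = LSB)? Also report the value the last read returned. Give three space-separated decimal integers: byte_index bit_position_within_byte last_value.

Answer: 4 6 8

Derivation:
Read 1: bits[0:11] width=11 -> value=951 (bin 01110110111); offset now 11 = byte 1 bit 3; 29 bits remain
Read 2: bits[11:18] width=7 -> value=43 (bin 0101011); offset now 18 = byte 2 bit 2; 22 bits remain
Read 3: bits[18:25] width=7 -> value=111 (bin 1101111); offset now 25 = byte 3 bit 1; 15 bits remain
Read 4: bits[25:32] width=7 -> value=27 (bin 0011011); offset now 32 = byte 4 bit 0; 8 bits remain
Read 5: bits[32:38] width=6 -> value=8 (bin 001000); offset now 38 = byte 4 bit 6; 2 bits remain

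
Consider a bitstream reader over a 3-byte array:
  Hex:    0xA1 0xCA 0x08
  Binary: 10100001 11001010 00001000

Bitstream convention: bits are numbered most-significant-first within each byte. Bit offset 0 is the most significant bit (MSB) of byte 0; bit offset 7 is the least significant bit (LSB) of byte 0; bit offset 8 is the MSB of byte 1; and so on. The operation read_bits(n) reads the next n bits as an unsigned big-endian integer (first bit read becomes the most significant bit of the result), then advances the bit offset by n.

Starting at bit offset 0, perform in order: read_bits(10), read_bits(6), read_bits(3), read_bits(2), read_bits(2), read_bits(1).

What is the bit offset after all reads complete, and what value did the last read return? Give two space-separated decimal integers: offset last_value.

Answer: 24 0

Derivation:
Read 1: bits[0:10] width=10 -> value=647 (bin 1010000111); offset now 10 = byte 1 bit 2; 14 bits remain
Read 2: bits[10:16] width=6 -> value=10 (bin 001010); offset now 16 = byte 2 bit 0; 8 bits remain
Read 3: bits[16:19] width=3 -> value=0 (bin 000); offset now 19 = byte 2 bit 3; 5 bits remain
Read 4: bits[19:21] width=2 -> value=1 (bin 01); offset now 21 = byte 2 bit 5; 3 bits remain
Read 5: bits[21:23] width=2 -> value=0 (bin 00); offset now 23 = byte 2 bit 7; 1 bits remain
Read 6: bits[23:24] width=1 -> value=0 (bin 0); offset now 24 = byte 3 bit 0; 0 bits remain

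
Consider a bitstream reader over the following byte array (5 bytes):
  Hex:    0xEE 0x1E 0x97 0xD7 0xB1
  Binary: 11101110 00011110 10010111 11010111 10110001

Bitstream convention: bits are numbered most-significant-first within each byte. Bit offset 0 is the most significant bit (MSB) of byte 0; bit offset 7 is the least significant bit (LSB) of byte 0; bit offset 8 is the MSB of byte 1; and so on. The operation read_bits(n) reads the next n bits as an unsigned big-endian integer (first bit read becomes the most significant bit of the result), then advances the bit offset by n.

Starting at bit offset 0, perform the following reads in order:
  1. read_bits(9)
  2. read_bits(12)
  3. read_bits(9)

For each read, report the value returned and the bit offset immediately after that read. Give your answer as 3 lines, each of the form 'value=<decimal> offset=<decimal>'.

Read 1: bits[0:9] width=9 -> value=476 (bin 111011100); offset now 9 = byte 1 bit 1; 31 bits remain
Read 2: bits[9:21] width=12 -> value=978 (bin 001111010010); offset now 21 = byte 2 bit 5; 19 bits remain
Read 3: bits[21:30] width=9 -> value=501 (bin 111110101); offset now 30 = byte 3 bit 6; 10 bits remain

Answer: value=476 offset=9
value=978 offset=21
value=501 offset=30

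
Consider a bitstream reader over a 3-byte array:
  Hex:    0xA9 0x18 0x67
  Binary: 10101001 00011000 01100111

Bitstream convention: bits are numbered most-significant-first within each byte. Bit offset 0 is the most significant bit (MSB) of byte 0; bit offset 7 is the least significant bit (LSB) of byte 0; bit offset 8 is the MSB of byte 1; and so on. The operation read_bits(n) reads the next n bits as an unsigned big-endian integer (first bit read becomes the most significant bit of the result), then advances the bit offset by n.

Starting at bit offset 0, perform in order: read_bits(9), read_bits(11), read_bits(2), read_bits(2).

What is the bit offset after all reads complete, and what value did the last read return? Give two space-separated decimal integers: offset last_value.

Read 1: bits[0:9] width=9 -> value=338 (bin 101010010); offset now 9 = byte 1 bit 1; 15 bits remain
Read 2: bits[9:20] width=11 -> value=390 (bin 00110000110); offset now 20 = byte 2 bit 4; 4 bits remain
Read 3: bits[20:22] width=2 -> value=1 (bin 01); offset now 22 = byte 2 bit 6; 2 bits remain
Read 4: bits[22:24] width=2 -> value=3 (bin 11); offset now 24 = byte 3 bit 0; 0 bits remain

Answer: 24 3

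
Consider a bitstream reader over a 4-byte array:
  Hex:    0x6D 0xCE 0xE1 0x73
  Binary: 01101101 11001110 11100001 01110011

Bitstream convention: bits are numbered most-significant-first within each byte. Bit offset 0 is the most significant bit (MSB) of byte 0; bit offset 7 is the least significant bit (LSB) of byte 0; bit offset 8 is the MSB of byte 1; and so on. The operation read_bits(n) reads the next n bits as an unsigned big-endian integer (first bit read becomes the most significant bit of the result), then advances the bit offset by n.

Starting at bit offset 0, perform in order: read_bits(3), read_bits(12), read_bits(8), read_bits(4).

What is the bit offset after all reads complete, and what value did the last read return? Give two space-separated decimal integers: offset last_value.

Read 1: bits[0:3] width=3 -> value=3 (bin 011); offset now 3 = byte 0 bit 3; 29 bits remain
Read 2: bits[3:15] width=12 -> value=1767 (bin 011011100111); offset now 15 = byte 1 bit 7; 17 bits remain
Read 3: bits[15:23] width=8 -> value=112 (bin 01110000); offset now 23 = byte 2 bit 7; 9 bits remain
Read 4: bits[23:27] width=4 -> value=11 (bin 1011); offset now 27 = byte 3 bit 3; 5 bits remain

Answer: 27 11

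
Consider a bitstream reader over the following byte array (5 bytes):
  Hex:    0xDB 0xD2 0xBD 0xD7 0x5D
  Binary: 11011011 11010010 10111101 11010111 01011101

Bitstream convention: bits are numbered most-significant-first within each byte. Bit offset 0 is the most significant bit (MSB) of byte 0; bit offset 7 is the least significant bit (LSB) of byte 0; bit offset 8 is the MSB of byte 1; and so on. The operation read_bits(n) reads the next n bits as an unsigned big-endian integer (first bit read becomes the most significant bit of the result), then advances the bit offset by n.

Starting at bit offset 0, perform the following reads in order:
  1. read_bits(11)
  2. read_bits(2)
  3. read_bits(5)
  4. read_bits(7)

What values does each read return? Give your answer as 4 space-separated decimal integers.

Read 1: bits[0:11] width=11 -> value=1758 (bin 11011011110); offset now 11 = byte 1 bit 3; 29 bits remain
Read 2: bits[11:13] width=2 -> value=2 (bin 10); offset now 13 = byte 1 bit 5; 27 bits remain
Read 3: bits[13:18] width=5 -> value=10 (bin 01010); offset now 18 = byte 2 bit 2; 22 bits remain
Read 4: bits[18:25] width=7 -> value=123 (bin 1111011); offset now 25 = byte 3 bit 1; 15 bits remain

Answer: 1758 2 10 123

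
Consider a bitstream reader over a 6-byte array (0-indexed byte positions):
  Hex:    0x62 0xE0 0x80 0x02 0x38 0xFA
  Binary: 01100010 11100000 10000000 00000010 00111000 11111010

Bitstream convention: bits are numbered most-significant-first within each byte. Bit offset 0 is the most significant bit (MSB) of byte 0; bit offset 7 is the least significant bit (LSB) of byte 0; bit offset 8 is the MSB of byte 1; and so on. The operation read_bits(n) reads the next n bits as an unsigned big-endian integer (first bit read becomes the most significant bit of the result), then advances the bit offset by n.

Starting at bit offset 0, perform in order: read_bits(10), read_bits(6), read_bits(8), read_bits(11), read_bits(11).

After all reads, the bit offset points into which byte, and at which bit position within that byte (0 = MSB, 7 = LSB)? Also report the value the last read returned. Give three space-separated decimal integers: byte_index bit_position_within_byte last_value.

Read 1: bits[0:10] width=10 -> value=395 (bin 0110001011); offset now 10 = byte 1 bit 2; 38 bits remain
Read 2: bits[10:16] width=6 -> value=32 (bin 100000); offset now 16 = byte 2 bit 0; 32 bits remain
Read 3: bits[16:24] width=8 -> value=128 (bin 10000000); offset now 24 = byte 3 bit 0; 24 bits remain
Read 4: bits[24:35] width=11 -> value=17 (bin 00000010001); offset now 35 = byte 4 bit 3; 13 bits remain
Read 5: bits[35:46] width=11 -> value=1598 (bin 11000111110); offset now 46 = byte 5 bit 6; 2 bits remain

Answer: 5 6 1598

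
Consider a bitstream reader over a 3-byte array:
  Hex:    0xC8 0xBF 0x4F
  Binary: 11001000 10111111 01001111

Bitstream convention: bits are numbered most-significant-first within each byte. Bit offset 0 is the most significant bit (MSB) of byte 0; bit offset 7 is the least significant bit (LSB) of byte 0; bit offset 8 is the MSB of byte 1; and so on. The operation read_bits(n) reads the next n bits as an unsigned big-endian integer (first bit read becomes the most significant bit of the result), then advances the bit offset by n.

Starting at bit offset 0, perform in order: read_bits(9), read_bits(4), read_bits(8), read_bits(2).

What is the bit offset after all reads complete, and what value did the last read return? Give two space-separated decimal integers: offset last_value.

Answer: 23 3

Derivation:
Read 1: bits[0:9] width=9 -> value=401 (bin 110010001); offset now 9 = byte 1 bit 1; 15 bits remain
Read 2: bits[9:13] width=4 -> value=7 (bin 0111); offset now 13 = byte 1 bit 5; 11 bits remain
Read 3: bits[13:21] width=8 -> value=233 (bin 11101001); offset now 21 = byte 2 bit 5; 3 bits remain
Read 4: bits[21:23] width=2 -> value=3 (bin 11); offset now 23 = byte 2 bit 7; 1 bits remain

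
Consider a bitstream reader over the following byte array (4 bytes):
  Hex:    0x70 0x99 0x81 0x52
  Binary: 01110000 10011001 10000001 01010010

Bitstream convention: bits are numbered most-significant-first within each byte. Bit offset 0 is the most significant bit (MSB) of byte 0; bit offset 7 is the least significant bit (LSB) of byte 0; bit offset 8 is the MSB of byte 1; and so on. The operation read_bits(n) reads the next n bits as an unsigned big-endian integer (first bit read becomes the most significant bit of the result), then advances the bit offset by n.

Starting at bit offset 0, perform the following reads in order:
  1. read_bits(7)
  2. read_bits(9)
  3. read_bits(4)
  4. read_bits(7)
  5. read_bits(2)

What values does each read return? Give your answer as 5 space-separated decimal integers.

Answer: 56 153 8 10 2

Derivation:
Read 1: bits[0:7] width=7 -> value=56 (bin 0111000); offset now 7 = byte 0 bit 7; 25 bits remain
Read 2: bits[7:16] width=9 -> value=153 (bin 010011001); offset now 16 = byte 2 bit 0; 16 bits remain
Read 3: bits[16:20] width=4 -> value=8 (bin 1000); offset now 20 = byte 2 bit 4; 12 bits remain
Read 4: bits[20:27] width=7 -> value=10 (bin 0001010); offset now 27 = byte 3 bit 3; 5 bits remain
Read 5: bits[27:29] width=2 -> value=2 (bin 10); offset now 29 = byte 3 bit 5; 3 bits remain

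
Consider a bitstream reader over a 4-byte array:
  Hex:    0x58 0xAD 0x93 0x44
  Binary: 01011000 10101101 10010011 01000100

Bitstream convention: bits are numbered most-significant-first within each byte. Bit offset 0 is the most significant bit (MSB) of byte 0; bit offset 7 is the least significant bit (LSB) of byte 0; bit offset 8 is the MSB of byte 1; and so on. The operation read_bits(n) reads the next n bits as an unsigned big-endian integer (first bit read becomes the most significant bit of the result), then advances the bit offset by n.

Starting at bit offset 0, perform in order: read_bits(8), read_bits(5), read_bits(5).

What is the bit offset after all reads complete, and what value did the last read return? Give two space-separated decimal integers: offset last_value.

Read 1: bits[0:8] width=8 -> value=88 (bin 01011000); offset now 8 = byte 1 bit 0; 24 bits remain
Read 2: bits[8:13] width=5 -> value=21 (bin 10101); offset now 13 = byte 1 bit 5; 19 bits remain
Read 3: bits[13:18] width=5 -> value=22 (bin 10110); offset now 18 = byte 2 bit 2; 14 bits remain

Answer: 18 22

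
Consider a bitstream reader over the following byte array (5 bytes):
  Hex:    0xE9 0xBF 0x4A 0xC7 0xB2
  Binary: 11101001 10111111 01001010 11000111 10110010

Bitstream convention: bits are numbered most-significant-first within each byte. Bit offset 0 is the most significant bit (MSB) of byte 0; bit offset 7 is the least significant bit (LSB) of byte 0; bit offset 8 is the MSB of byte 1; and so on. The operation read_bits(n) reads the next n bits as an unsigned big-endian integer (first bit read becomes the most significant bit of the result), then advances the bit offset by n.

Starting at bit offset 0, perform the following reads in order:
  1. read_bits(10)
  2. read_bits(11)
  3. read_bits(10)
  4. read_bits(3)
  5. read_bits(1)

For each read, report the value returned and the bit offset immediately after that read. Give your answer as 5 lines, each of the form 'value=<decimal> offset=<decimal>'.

Read 1: bits[0:10] width=10 -> value=934 (bin 1110100110); offset now 10 = byte 1 bit 2; 30 bits remain
Read 2: bits[10:21] width=11 -> value=2025 (bin 11111101001); offset now 21 = byte 2 bit 5; 19 bits remain
Read 3: bits[21:31] width=10 -> value=355 (bin 0101100011); offset now 31 = byte 3 bit 7; 9 bits remain
Read 4: bits[31:34] width=3 -> value=6 (bin 110); offset now 34 = byte 4 bit 2; 6 bits remain
Read 5: bits[34:35] width=1 -> value=1 (bin 1); offset now 35 = byte 4 bit 3; 5 bits remain

Answer: value=934 offset=10
value=2025 offset=21
value=355 offset=31
value=6 offset=34
value=1 offset=35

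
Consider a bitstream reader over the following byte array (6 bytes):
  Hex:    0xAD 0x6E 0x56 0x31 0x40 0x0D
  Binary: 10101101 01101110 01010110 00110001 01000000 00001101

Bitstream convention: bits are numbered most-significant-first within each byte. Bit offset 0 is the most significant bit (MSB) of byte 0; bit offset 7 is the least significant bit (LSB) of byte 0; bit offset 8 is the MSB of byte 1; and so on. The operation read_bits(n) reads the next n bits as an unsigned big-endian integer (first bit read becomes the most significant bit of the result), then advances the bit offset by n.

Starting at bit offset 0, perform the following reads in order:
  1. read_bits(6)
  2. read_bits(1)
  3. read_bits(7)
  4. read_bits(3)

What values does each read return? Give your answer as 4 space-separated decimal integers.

Answer: 43 0 91 4

Derivation:
Read 1: bits[0:6] width=6 -> value=43 (bin 101011); offset now 6 = byte 0 bit 6; 42 bits remain
Read 2: bits[6:7] width=1 -> value=0 (bin 0); offset now 7 = byte 0 bit 7; 41 bits remain
Read 3: bits[7:14] width=7 -> value=91 (bin 1011011); offset now 14 = byte 1 bit 6; 34 bits remain
Read 4: bits[14:17] width=3 -> value=4 (bin 100); offset now 17 = byte 2 bit 1; 31 bits remain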